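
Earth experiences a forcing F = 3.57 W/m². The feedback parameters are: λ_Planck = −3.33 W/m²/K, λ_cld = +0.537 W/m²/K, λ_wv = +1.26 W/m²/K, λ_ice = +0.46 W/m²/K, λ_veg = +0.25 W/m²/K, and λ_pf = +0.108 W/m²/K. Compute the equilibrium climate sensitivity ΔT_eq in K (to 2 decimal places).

Net feedback parameter λ = (−3.33) + (+0.537) + (+1.26) + (+0.46) + (+0.25) + (+0.108) = -0.715 W/m²/K.
ΔT = −F/λ = −3.57/(-0.715) = 4.99 K.

4.99 K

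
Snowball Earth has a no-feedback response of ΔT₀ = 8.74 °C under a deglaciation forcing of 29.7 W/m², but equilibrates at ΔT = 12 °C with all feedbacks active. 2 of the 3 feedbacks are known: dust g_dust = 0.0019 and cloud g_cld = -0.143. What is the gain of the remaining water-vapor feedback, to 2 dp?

Amplification A = ΔT/ΔT₀ = 12/8.74 = 1.373.
Total gain g = 1 − 1/A = 1 − 1/1.373 = 0.2717.
Known gains sum to 0.0019 − 0.143 = -0.1411.
g_wv = 0.2717 + 0.1411 = 0.41.

0.41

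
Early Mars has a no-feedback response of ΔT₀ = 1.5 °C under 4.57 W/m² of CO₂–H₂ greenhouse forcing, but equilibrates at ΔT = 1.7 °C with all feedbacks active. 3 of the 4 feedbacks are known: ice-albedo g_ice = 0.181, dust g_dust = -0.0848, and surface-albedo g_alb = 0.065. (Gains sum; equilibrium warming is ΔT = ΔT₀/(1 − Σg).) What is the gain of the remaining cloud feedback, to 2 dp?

Amplification A = ΔT/ΔT₀ = 1.7/1.5 = 1.133.
Total gain g = 1 − 1/A = 1 − 1/1.133 = 0.1174.
Known gains sum to 0.181 − 0.0848 + 0.065 = 0.1612.
g_cld = 0.1174 − 0.1612 = -0.04.

-0.04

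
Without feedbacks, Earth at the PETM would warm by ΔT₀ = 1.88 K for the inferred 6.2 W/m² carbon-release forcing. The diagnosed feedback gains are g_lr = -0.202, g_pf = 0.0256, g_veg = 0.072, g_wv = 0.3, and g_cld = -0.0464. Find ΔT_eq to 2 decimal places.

2.21 K

Total gain g = -0.202 + 0.0256 + 0.072 + 0.3 − 0.0464 = 0.1492.
Amplification A = 1/(1 − 0.1492) = 1.175.
ΔT = 1.88 × 1.175 = 2.21 K.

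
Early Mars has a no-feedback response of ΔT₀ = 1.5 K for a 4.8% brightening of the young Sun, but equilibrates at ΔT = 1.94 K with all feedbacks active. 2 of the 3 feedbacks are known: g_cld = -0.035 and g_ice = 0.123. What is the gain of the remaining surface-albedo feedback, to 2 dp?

0.14

Amplification A = ΔT/ΔT₀ = 1.94/1.5 = 1.293.
Total gain g = 1 − 1/A = 1 − 1/1.293 = 0.2266.
Known gains sum to -0.035 + 0.123 = 0.088.
g_alb = 0.2266 − 0.088 = 0.14.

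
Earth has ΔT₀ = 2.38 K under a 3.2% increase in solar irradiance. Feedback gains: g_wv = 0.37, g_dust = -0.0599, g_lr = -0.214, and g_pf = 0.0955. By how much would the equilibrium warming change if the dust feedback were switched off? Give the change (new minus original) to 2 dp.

0.24 K

Original: g = 0.1916, ΔT = 2.38/(1−0.1916) = 2.9441 K.
Without dust: g' = 0.2515, ΔT' = 2.38/(1−0.2515) = 3.1797 K.
Change = 3.1797 − 2.9441 = 0.24 K.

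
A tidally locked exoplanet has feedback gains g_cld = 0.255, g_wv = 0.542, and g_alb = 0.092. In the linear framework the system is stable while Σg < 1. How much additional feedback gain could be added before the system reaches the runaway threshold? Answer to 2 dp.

0.11

Current total gain = 0.255 + 0.542 + 0.092 = 0.889.
Margin to runaway = 1 − 0.889 = 0.11.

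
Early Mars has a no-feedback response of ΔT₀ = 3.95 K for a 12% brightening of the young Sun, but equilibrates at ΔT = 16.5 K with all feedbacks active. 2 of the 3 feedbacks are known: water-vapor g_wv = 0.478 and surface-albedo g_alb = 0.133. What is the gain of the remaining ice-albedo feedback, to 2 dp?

Amplification A = ΔT/ΔT₀ = 16.5/3.95 = 4.177.
Total gain g = 1 − 1/A = 1 − 1/4.177 = 0.7606.
Known gains sum to 0.478 + 0.133 = 0.611.
g_ice = 0.7606 − 0.611 = 0.15.

0.15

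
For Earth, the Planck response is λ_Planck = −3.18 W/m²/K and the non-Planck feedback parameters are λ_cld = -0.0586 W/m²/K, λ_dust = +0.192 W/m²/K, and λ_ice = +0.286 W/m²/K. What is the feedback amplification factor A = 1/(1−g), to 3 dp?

Convert to gains: g_cld = -0.0586/3.18 = -0.01843; g_dust = 0.192/3.18 = 0.06038; g_ice = 0.286/3.18 = 0.08994.
Total gain g = 0.13189.
A = 1/(1 − 0.13189) = 1.152.

1.152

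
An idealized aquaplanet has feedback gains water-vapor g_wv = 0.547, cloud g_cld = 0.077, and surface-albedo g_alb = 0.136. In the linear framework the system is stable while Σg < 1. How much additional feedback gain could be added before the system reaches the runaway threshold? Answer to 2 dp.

Current total gain = 0.547 + 0.077 + 0.136 = 0.76.
Margin to runaway = 1 − 0.76 = 0.24.

0.24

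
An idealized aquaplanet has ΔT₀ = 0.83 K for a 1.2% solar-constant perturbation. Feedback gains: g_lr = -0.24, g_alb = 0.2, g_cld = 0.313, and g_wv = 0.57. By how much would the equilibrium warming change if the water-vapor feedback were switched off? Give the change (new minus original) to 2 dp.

Original: g = 0.843, ΔT = 0.83/(1−0.843) = 5.2866 K.
Without water-vapor: g' = 0.273, ΔT' = 0.83/(1−0.273) = 1.1417 K.
Change = 1.1417 − 5.2866 = -4.14 K.

-4.14 K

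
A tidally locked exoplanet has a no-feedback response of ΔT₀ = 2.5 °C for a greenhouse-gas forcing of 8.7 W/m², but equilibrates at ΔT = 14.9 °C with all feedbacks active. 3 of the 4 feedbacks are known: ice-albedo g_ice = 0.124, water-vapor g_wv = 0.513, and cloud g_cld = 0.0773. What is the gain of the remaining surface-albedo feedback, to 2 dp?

0.12

Amplification A = ΔT/ΔT₀ = 14.9/2.5 = 5.96.
Total gain g = 1 − 1/A = 1 − 1/5.96 = 0.8322.
Known gains sum to 0.124 + 0.513 + 0.0773 = 0.7143.
g_alb = 0.8322 − 0.7143 = 0.12.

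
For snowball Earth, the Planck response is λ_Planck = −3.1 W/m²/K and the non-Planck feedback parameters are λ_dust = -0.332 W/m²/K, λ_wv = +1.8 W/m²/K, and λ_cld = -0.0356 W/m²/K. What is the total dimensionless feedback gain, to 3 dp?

0.462

Convert to gains: g_dust = -0.332/3.1 = -0.1071; g_wv = 1.8/3.1 = 0.5806; g_cld = -0.0356/3.1 = -0.01148.
Total gain g = 0.46202.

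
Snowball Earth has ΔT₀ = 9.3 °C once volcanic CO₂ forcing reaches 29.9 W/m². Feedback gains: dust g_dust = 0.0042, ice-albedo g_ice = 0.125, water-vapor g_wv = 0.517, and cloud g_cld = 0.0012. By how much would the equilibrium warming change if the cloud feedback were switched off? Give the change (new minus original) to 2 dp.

-0.09 °C

Original: g = 0.6474, ΔT = 9.3/(1−0.6474) = 26.3755 °C.
Without cloud: g' = 0.6462, ΔT' = 9.3/(1−0.6462) = 26.2860 °C.
Change = 26.2860 − 26.3755 = -0.09 °C.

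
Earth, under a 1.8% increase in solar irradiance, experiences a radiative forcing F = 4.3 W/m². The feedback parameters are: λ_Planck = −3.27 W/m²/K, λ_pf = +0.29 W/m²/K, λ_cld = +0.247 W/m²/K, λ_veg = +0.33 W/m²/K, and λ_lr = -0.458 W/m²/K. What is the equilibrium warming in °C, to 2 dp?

Net feedback parameter λ = (−3.27) + (+0.29) + (+0.247) + (+0.33) + (-0.458) = -2.861 W/m²/K.
ΔT = −F/λ = −4.3/(-2.861) = 1.50 °C.

1.50 °C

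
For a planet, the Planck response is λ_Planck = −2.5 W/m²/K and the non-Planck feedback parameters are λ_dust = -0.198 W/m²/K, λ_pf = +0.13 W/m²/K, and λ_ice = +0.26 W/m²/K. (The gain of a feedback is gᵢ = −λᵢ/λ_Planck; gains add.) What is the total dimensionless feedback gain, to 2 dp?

0.08

Convert to gains: g_dust = -0.198/2.5 = -0.0792; g_pf = 0.13/2.5 = 0.052; g_ice = 0.26/2.5 = 0.104.
Total gain g = 0.0768.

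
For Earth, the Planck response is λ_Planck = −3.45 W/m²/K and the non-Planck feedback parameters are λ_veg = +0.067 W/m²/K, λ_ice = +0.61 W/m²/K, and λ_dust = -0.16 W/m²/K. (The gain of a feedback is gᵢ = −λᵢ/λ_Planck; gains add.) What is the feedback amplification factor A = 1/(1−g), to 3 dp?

1.176

Convert to gains: g_veg = 0.067/3.45 = 0.01942; g_ice = 0.61/3.45 = 0.1768; g_dust = -0.16/3.45 = -0.04638.
Total gain g = 0.14984.
A = 1/(1 − 0.14984) = 1.176.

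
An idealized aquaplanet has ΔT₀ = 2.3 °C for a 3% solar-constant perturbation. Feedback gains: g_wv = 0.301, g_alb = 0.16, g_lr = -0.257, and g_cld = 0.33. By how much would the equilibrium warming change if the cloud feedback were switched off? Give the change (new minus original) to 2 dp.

Original: g = 0.534, ΔT = 2.3/(1−0.534) = 4.9356 °C.
Without cloud: g' = 0.204, ΔT' = 2.3/(1−0.204) = 2.8894 °C.
Change = 2.8894 − 4.9356 = -2.05 °C.

-2.05 °C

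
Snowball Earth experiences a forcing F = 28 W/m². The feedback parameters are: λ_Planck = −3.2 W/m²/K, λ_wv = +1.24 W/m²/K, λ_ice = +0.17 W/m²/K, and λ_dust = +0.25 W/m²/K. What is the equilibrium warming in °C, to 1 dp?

18.2 °C

Net feedback parameter λ = (−3.2) + (+1.24) + (+0.17) + (+0.25) = -1.54 W/m²/K.
ΔT = −F/λ = −28/(-1.54) = 18.2 °C.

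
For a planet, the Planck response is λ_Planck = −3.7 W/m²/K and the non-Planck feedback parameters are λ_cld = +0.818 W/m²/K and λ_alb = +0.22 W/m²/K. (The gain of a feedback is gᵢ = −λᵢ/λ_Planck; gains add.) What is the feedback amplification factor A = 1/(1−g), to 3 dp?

Convert to gains: g_cld = 0.818/3.7 = 0.2211; g_alb = 0.22/3.7 = 0.05946.
Total gain g = 0.28056.
A = 1/(1 − 0.28056) = 1.390.

1.390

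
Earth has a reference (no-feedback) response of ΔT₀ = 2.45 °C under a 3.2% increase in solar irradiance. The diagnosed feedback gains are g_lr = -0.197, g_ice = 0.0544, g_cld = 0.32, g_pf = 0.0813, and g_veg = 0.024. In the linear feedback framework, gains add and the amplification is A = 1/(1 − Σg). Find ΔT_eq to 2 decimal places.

Total gain g = -0.197 + 0.0544 + 0.32 + 0.0813 + 0.024 = 0.2827.
Amplification A = 1/(1 − 0.2827) = 1.394.
ΔT = 2.45 × 1.394 = 3.42 °C.

3.42 °C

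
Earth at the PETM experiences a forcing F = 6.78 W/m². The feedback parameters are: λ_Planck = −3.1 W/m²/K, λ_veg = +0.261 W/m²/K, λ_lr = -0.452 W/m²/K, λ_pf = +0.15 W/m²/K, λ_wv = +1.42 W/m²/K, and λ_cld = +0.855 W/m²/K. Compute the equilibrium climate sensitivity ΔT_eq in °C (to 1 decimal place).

7.8 °C

Net feedback parameter λ = (−3.1) + (+0.261) + (-0.452) + (+0.15) + (+1.42) + (+0.855) = -0.866 W/m²/K.
ΔT = −F/λ = −6.78/(-0.866) = 7.8 °C.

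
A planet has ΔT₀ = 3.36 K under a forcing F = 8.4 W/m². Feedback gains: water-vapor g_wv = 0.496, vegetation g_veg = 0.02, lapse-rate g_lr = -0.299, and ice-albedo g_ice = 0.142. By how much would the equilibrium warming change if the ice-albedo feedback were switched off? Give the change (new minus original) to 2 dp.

Original: g = 0.359, ΔT = 3.36/(1−0.359) = 5.2418 K.
Without ice-albedo: g' = 0.217, ΔT' = 3.36/(1−0.217) = 4.2912 K.
Change = 4.2912 − 5.2418 = -0.95 K.

-0.95 K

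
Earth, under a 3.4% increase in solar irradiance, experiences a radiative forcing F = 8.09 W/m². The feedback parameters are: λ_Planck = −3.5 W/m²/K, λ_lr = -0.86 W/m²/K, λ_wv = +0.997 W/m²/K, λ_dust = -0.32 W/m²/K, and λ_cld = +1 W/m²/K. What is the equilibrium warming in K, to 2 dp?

3.02 K

Net feedback parameter λ = (−3.5) + (-0.86) + (+0.997) + (-0.32) + (+1) = -2.683 W/m²/K.
ΔT = −F/λ = −8.09/(-2.683) = 3.02 K.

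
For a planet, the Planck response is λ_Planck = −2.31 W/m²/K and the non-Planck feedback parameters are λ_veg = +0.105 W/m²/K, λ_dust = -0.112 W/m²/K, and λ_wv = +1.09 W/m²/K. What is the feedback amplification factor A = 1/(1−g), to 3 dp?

1.883

Convert to gains: g_veg = 0.105/2.31 = 0.04545; g_dust = -0.112/2.31 = -0.04848; g_wv = 1.09/2.31 = 0.4719.
Total gain g = 0.46887.
A = 1/(1 − 0.46887) = 1.883.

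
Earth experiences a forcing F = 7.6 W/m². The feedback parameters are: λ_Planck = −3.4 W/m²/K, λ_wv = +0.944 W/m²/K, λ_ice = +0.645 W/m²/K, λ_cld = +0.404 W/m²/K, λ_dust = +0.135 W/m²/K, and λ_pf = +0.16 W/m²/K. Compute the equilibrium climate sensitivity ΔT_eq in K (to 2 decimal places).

6.83 K

Net feedback parameter λ = (−3.4) + (+0.944) + (+0.645) + (+0.404) + (+0.135) + (+0.16) = -1.112 W/m²/K.
ΔT = −F/λ = −7.6/(-1.112) = 6.83 K.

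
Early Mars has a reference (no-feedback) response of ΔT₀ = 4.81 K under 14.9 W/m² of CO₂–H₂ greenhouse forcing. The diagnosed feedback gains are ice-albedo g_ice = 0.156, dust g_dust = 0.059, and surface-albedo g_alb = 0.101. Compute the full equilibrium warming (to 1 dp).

7.0 K

Total gain g = 0.156 + 0.059 + 0.101 = 0.316.
Amplification A = 1/(1 − 0.316) = 1.462.
ΔT = 4.81 × 1.462 = 7.0 K.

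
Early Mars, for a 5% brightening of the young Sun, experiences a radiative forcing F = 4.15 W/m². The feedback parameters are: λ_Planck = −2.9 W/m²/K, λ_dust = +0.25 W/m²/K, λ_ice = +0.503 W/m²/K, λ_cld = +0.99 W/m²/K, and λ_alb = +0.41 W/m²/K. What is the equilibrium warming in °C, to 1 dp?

5.6 °C

Net feedback parameter λ = (−2.9) + (+0.25) + (+0.503) + (+0.99) + (+0.41) = -0.747 W/m²/K.
ΔT = −F/λ = −4.15/(-0.747) = 5.6 °C.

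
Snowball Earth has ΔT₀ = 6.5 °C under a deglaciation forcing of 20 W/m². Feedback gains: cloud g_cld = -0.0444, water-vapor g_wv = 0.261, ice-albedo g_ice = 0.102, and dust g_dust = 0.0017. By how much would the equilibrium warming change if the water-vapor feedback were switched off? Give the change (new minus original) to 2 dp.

-2.65 °C

Original: g = 0.3203, ΔT = 6.5/(1−0.3203) = 9.5630 °C.
Without water-vapor: g' = 0.0593, ΔT' = 6.5/(1−0.0593) = 6.9097 °C.
Change = 6.9097 − 9.5630 = -2.65 °C.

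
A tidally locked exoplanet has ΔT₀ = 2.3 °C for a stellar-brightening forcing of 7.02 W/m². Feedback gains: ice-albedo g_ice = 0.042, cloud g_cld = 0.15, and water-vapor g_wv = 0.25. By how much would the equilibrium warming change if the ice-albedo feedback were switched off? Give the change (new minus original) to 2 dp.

-0.29 °C

Original: g = 0.442, ΔT = 2.3/(1−0.442) = 4.1219 °C.
Without ice-albedo: g' = 0.4, ΔT' = 2.3/(1−0.4) = 3.8333 °C.
Change = 3.8333 − 4.1219 = -0.29 °C.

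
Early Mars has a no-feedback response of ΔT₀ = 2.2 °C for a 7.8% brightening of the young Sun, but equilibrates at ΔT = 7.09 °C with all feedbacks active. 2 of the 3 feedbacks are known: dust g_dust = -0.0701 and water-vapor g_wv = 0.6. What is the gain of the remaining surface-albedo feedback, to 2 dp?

Amplification A = ΔT/ΔT₀ = 7.09/2.2 = 3.223.
Total gain g = 1 − 1/A = 1 − 1/3.223 = 0.6897.
Known gains sum to -0.0701 + 0.6 = 0.5299.
g_alb = 0.6897 − 0.5299 = 0.16.

0.16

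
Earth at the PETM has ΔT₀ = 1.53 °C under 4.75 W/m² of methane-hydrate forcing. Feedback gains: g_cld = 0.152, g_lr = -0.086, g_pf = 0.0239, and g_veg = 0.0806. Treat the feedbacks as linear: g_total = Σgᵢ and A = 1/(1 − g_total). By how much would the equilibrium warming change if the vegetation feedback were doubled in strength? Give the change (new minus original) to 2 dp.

Original: g = 0.1705, ΔT = 1.53/(1−0.1705) = 1.8445 °C.
With doubled vegetation: g' = 0.2511, ΔT' = 1.53/(1−0.2511) = 2.0430 °C.
Change = 2.0430 − 1.8445 = 0.20 °C.

0.20 °C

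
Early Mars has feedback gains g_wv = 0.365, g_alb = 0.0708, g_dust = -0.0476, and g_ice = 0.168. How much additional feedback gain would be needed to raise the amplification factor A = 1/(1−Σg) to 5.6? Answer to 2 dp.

Current total gain = 0.5562.
Target gain for A = 5.6: g* = 1 − 1/5.6 = 0.8214.
Additional gain needed = 0.8214 − 0.5562 = 0.27.

0.27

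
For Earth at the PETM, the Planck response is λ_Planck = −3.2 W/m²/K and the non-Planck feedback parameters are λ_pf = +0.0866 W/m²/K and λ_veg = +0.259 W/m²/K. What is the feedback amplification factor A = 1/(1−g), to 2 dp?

Convert to gains: g_pf = 0.0866/3.2 = 0.02706; g_veg = 0.259/3.2 = 0.08094.
Total gain g = 0.108.
A = 1/(1 − 0.108) = 1.12.

1.12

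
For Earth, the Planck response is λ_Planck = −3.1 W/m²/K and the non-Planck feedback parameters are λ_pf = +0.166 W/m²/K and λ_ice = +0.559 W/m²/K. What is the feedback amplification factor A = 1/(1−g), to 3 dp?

Convert to gains: g_pf = 0.166/3.1 = 0.05355; g_ice = 0.559/3.1 = 0.1803.
Total gain g = 0.23385.
A = 1/(1 − 0.23385) = 1.305.

1.305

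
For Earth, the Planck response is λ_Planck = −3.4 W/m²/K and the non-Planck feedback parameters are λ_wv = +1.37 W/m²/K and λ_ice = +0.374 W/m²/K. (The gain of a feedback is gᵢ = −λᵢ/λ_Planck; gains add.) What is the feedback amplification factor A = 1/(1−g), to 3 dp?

Convert to gains: g_wv = 1.37/3.4 = 0.4029; g_ice = 0.374/3.4 = 0.11.
Total gain g = 0.5129.
A = 1/(1 − 0.5129) = 2.053.

2.053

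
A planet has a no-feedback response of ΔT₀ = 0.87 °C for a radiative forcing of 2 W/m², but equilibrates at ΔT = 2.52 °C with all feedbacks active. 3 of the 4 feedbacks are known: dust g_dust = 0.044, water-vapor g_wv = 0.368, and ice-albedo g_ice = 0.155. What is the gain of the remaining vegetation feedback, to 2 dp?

Amplification A = ΔT/ΔT₀ = 2.52/0.87 = 2.897.
Total gain g = 1 − 1/A = 1 − 1/2.897 = 0.6548.
Known gains sum to 0.044 + 0.368 + 0.155 = 0.567.
g_veg = 0.6548 − 0.567 = 0.09.

0.09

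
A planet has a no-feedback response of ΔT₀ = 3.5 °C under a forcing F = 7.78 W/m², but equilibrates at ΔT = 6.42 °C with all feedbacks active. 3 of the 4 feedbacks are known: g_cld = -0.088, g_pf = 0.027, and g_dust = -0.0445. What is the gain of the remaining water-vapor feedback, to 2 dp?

Amplification A = ΔT/ΔT₀ = 6.42/3.5 = 1.834.
Total gain g = 1 − 1/A = 1 − 1/1.834 = 0.4547.
Known gains sum to -0.088 + 0.027 − 0.0445 = -0.1055.
g_wv = 0.4547 + 0.1055 = 0.56.

0.56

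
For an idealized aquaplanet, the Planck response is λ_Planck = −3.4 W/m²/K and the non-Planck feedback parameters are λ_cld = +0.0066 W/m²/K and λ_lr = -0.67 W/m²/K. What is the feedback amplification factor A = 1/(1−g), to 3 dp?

Convert to gains: g_cld = 0.0066/3.4 = 0.001941; g_lr = -0.67/3.4 = -0.1971.
Total gain g = -0.195159.
A = 1/(1 + 0.195159) = 0.837.

0.837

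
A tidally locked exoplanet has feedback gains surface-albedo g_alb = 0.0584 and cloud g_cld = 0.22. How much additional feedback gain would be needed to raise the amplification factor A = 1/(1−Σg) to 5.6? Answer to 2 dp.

0.54

Current total gain = 0.2784.
Target gain for A = 5.6: g* = 1 − 1/5.6 = 0.8214.
Additional gain needed = 0.8214 − 0.2784 = 0.54.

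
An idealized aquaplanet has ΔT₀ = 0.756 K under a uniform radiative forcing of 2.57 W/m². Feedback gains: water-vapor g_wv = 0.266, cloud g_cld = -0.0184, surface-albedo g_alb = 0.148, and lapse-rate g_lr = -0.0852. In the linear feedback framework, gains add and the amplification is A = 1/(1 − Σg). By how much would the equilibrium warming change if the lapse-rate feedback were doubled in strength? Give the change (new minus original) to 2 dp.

-0.12 K

Original: g = 0.3104, ΔT = 0.756/(1−0.3104) = 1.0963 K.
With doubled lapse-rate: g' = 0.2252, ΔT' = 0.756/(1−0.2252) = 0.9757 K.
Change = 0.9757 − 1.0963 = -0.12 K.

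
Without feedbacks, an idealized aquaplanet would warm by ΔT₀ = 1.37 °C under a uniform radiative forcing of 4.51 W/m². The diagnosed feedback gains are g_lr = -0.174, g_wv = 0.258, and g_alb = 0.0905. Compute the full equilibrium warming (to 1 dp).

1.7 °C

Total gain g = -0.174 + 0.258 + 0.0905 = 0.1745.
Amplification A = 1/(1 − 0.1745) = 1.211.
ΔT = 1.37 × 1.211 = 1.7 °C.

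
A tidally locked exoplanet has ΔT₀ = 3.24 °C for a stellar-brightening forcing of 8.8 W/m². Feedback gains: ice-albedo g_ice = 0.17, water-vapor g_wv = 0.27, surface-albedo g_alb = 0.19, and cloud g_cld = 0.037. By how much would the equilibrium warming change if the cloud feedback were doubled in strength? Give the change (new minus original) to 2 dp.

1.22 °C

Original: g = 0.667, ΔT = 3.24/(1−0.667) = 9.7297 °C.
With doubled cloud: g' = 0.704, ΔT' = 3.24/(1−0.704) = 10.9459 °C.
Change = 10.9459 − 9.7297 = 1.22 °C.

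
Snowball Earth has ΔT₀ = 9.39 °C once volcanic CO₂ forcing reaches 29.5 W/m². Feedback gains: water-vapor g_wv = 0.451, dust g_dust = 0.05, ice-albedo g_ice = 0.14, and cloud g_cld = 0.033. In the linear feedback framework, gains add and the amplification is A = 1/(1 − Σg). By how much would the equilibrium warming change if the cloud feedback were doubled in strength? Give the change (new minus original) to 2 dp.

3.24 °C

Original: g = 0.674, ΔT = 9.39/(1−0.674) = 28.8037 °C.
With doubled cloud: g' = 0.707, ΔT' = 9.39/(1−0.707) = 32.0478 °C.
Change = 32.0478 − 28.8037 = 3.24 °C.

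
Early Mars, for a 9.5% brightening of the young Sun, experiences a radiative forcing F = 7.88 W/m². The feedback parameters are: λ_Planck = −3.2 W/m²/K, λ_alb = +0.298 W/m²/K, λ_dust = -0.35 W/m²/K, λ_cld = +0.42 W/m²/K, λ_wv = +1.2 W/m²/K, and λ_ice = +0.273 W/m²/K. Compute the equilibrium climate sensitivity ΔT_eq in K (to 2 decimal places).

5.80 K

Net feedback parameter λ = (−3.2) + (+0.298) + (-0.35) + (+0.42) + (+1.2) + (+0.273) = -1.359 W/m²/K.
ΔT = −F/λ = −7.88/(-1.359) = 5.80 K.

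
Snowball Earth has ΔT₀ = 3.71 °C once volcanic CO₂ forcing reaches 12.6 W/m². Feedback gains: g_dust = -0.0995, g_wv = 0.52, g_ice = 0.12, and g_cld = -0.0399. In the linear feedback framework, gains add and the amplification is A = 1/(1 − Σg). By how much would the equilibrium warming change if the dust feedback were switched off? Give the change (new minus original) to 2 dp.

1.85 °C

Original: g = 0.5006, ΔT = 3.71/(1−0.5006) = 7.4289 °C.
Without dust: g' = 0.6001, ΔT' = 3.71/(1−0.6001) = 9.2773 °C.
Change = 9.2773 − 7.4289 = 1.85 °C.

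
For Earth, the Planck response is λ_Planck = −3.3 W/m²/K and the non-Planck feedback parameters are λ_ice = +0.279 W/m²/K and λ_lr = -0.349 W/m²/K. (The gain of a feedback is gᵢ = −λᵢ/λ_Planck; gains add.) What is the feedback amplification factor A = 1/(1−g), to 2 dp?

0.98

Convert to gains: g_ice = 0.279/3.3 = 0.08455; g_lr = -0.349/3.3 = -0.1058.
Total gain g = -0.02125.
A = 1/(1 + 0.02125) = 0.98.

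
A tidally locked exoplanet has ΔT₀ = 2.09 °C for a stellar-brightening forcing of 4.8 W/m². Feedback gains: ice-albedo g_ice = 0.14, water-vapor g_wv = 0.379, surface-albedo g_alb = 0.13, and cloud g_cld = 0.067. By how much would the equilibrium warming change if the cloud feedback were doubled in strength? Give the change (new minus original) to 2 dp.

Original: g = 0.716, ΔT = 2.09/(1−0.716) = 7.3592 °C.
With doubled cloud: g' = 0.783, ΔT' = 2.09/(1−0.783) = 9.6313 °C.
Change = 9.6313 − 7.3592 = 2.27 °C.

2.27 °C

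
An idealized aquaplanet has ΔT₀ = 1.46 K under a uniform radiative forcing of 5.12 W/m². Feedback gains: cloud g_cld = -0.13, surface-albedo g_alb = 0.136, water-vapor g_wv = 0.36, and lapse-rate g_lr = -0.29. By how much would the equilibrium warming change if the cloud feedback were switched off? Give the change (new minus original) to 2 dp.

0.26 K

Original: g = 0.076, ΔT = 1.46/(1−0.076) = 1.5801 K.
Without cloud: g' = 0.206, ΔT' = 1.46/(1−0.206) = 1.8388 K.
Change = 1.8388 − 1.5801 = 0.26 K.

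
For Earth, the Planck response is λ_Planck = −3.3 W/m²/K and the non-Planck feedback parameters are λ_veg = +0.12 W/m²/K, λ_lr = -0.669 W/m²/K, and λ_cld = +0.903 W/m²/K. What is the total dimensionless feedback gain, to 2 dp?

0.11

Convert to gains: g_veg = 0.12/3.3 = 0.03636; g_lr = -0.669/3.3 = -0.2027; g_cld = 0.903/3.3 = 0.2736.
Total gain g = 0.10726.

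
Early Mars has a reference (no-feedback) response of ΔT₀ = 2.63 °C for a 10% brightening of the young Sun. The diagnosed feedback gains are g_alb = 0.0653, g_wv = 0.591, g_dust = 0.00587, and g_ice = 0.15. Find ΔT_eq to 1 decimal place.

14.0 °C

Total gain g = 0.0653 + 0.591 + 0.00587 + 0.15 = 0.81217.
Amplification A = 1/(1 − 0.81217) = 5.324.
ΔT = 2.63 × 5.324 = 14.0 °C.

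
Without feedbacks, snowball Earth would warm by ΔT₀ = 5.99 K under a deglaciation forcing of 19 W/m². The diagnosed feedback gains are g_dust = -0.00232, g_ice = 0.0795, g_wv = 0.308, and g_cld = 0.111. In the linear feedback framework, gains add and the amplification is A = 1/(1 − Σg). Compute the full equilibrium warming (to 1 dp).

Total gain g = -0.00232 + 0.0795 + 0.308 + 0.111 = 0.49618.
Amplification A = 1/(1 − 0.49618) = 1.985.
ΔT = 5.99 × 1.985 = 11.9 K.

11.9 K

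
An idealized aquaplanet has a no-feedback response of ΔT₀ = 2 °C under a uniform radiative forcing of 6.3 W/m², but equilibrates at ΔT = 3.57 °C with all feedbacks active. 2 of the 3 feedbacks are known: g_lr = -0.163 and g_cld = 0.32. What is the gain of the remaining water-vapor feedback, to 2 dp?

Amplification A = ΔT/ΔT₀ = 3.57/2 = 1.785.
Total gain g = 1 − 1/A = 1 − 1/1.785 = 0.4398.
Known gains sum to -0.163 + 0.32 = 0.157.
g_wv = 0.4398 − 0.157 = 0.28.

0.28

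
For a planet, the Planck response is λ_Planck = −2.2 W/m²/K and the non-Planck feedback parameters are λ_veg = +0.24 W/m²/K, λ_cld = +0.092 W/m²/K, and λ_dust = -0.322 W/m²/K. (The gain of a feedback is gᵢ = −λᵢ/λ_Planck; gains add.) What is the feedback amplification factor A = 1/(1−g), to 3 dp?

Convert to gains: g_veg = 0.24/2.2 = 0.1091; g_cld = 0.092/2.2 = 0.04182; g_dust = -0.322/2.2 = -0.1464.
Total gain g = 0.00452.
A = 1/(1 − 0.00452) = 1.005.

1.005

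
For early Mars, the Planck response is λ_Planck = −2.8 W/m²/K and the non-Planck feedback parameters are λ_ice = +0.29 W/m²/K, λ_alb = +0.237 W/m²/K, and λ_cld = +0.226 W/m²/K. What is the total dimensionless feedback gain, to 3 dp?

0.269

Convert to gains: g_ice = 0.29/2.8 = 0.1036; g_alb = 0.237/2.8 = 0.08464; g_cld = 0.226/2.8 = 0.08071.
Total gain g = 0.26895.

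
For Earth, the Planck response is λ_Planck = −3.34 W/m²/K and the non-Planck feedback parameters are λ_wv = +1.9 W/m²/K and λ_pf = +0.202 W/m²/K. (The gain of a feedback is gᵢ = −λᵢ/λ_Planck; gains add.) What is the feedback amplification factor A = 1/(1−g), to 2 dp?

2.70

Convert to gains: g_wv = 1.9/3.34 = 0.5689; g_pf = 0.202/3.34 = 0.06048.
Total gain g = 0.62938.
A = 1/(1 − 0.62938) = 2.70.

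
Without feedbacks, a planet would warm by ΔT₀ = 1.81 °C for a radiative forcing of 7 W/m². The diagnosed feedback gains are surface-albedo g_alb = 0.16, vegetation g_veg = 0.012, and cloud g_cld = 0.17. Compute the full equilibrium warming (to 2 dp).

2.75 °C

Total gain g = 0.16 + 0.012 + 0.17 = 0.342.
Amplification A = 1/(1 − 0.342) = 1.52.
ΔT = 1.81 × 1.52 = 2.75 °C.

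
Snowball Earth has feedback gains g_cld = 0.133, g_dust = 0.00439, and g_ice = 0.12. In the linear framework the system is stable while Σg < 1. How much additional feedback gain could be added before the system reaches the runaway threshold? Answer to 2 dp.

Current total gain = 0.133 + 0.00439 + 0.12 = 0.25739.
Margin to runaway = 1 − 0.25739 = 0.74.

0.74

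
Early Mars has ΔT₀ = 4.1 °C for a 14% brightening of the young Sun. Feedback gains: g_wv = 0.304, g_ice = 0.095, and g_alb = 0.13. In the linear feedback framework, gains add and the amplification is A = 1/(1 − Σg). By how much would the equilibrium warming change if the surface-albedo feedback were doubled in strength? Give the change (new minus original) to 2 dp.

3.32 °C

Original: g = 0.529, ΔT = 4.1/(1−0.529) = 8.7049 °C.
With doubled surface-albedo: g' = 0.659, ΔT' = 4.1/(1−0.659) = 12.0235 °C.
Change = 12.0235 − 8.7049 = 3.32 °C.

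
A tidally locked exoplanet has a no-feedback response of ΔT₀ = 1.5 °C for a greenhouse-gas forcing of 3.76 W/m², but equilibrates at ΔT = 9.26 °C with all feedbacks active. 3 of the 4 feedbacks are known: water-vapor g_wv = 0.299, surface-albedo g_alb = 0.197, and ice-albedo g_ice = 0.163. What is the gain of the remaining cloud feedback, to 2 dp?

0.18

Amplification A = ΔT/ΔT₀ = 9.26/1.5 = 6.173.
Total gain g = 1 − 1/A = 1 − 1/6.173 = 0.838.
Known gains sum to 0.299 + 0.197 + 0.163 = 0.659.
g_cld = 0.838 − 0.659 = 0.18.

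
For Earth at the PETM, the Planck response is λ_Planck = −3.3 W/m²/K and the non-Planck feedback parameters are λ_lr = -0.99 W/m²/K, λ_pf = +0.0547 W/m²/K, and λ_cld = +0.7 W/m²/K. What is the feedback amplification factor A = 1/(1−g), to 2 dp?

Convert to gains: g_lr = -0.99/3.3 = -0.3; g_pf = 0.0547/3.3 = 0.01658; g_cld = 0.7/3.3 = 0.2121.
Total gain g = -0.07132.
A = 1/(1 + 0.07132) = 0.93.

0.93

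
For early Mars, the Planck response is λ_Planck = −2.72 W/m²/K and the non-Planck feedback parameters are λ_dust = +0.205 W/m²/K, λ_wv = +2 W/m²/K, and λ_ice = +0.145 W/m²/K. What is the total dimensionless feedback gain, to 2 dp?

0.86

Convert to gains: g_dust = 0.205/2.72 = 0.07537; g_wv = 2/2.72 = 0.7353; g_ice = 0.145/2.72 = 0.05331.
Total gain g = 0.86398.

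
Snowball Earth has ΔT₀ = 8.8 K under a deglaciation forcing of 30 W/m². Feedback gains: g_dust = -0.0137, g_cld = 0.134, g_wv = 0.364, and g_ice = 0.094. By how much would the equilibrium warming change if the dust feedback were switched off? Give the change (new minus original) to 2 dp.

Original: g = 0.5783, ΔT = 8.8/(1−0.5783) = 20.8679 K.
Without dust: g' = 0.592, ΔT' = 8.8/(1−0.592) = 21.5686 K.
Change = 21.5686 − 20.8679 = 0.70 K.

0.70 K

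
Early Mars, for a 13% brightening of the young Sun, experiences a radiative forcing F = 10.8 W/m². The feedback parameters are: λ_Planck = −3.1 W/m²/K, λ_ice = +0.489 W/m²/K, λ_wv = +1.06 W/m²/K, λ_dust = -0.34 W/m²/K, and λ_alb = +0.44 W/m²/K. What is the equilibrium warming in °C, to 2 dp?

Net feedback parameter λ = (−3.1) + (+0.489) + (+1.06) + (-0.34) + (+0.44) = -1.451 W/m²/K.
ΔT = −F/λ = −10.8/(-1.451) = 7.44 °C.

7.44 °C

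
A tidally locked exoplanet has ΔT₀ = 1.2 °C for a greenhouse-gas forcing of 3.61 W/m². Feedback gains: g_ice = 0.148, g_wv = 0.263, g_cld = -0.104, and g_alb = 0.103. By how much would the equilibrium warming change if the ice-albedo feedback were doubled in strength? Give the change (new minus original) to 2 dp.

0.68 °C

Original: g = 0.41, ΔT = 1.2/(1−0.41) = 2.0339 °C.
With doubled ice-albedo: g' = 0.558, ΔT' = 1.2/(1−0.558) = 2.7149 °C.
Change = 2.7149 − 2.0339 = 0.68 °C.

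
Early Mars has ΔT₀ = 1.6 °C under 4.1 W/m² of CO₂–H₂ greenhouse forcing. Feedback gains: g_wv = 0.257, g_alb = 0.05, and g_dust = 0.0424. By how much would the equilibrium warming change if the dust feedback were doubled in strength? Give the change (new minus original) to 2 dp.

0.17 °C

Original: g = 0.3494, ΔT = 1.6/(1−0.3494) = 2.4593 °C.
With doubled dust: g' = 0.3918, ΔT' = 1.6/(1−0.3918) = 2.6307 °C.
Change = 2.6307 − 2.4593 = 0.17 °C.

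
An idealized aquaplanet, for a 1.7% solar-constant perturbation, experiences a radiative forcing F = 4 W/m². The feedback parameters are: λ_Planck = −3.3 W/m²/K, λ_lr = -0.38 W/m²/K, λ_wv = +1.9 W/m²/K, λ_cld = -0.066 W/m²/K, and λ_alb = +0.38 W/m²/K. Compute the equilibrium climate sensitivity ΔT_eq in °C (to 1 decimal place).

2.7 °C

Net feedback parameter λ = (−3.3) + (-0.38) + (+1.9) + (-0.066) + (+0.38) = -1.466 W/m²/K.
ΔT = −F/λ = −4/(-1.466) = 2.7 °C.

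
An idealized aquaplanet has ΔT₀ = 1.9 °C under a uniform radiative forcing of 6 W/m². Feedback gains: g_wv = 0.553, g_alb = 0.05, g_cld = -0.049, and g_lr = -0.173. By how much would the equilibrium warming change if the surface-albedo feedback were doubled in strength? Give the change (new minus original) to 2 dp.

Original: g = 0.381, ΔT = 1.9/(1−0.381) = 3.0695 °C.
With doubled surface-albedo: g' = 0.431, ΔT' = 1.9/(1−0.431) = 3.3392 °C.
Change = 3.3392 − 3.0695 = 0.27 °C.

0.27 °C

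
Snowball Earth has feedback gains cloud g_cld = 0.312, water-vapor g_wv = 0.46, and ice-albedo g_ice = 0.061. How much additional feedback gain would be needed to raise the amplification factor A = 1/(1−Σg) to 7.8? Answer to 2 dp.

0.04

Current total gain = 0.833.
Target gain for A = 7.8: g* = 1 − 1/7.8 = 0.8718.
Additional gain needed = 0.8718 − 0.833 = 0.04.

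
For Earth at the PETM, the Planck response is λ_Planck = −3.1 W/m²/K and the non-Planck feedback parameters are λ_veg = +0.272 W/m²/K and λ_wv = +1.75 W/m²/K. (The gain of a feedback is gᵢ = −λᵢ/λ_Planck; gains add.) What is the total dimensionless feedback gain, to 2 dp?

0.65

Convert to gains: g_veg = 0.272/3.1 = 0.08774; g_wv = 1.75/3.1 = 0.5645.
Total gain g = 0.65224.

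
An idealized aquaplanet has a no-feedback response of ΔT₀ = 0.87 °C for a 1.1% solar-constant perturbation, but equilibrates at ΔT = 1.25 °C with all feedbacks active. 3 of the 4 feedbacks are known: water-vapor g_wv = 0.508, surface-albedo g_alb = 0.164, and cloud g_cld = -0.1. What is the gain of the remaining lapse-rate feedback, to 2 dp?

Amplification A = ΔT/ΔT₀ = 1.25/0.87 = 1.437.
Total gain g = 1 − 1/A = 1 − 1/1.437 = 0.3041.
Known gains sum to 0.508 + 0.164 − 0.1 = 0.572.
g_lr = 0.3041 − 0.572 = -0.27.

-0.27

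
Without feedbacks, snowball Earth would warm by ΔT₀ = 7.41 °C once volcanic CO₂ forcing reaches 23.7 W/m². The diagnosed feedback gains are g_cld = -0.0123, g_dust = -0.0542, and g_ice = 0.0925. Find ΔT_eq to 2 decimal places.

7.61 °C

Total gain g = -0.0123 − 0.0542 + 0.0925 = 0.026.
Amplification A = 1/(1 − 0.026) = 1.027.
ΔT = 7.41 × 1.027 = 7.61 °C.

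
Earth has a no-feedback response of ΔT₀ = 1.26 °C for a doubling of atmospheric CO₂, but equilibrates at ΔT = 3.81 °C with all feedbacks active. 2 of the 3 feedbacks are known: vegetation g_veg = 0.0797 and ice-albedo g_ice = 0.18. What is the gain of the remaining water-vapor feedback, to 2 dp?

Amplification A = ΔT/ΔT₀ = 3.81/1.26 = 3.024.
Total gain g = 1 − 1/A = 1 − 1/3.024 = 0.6693.
Known gains sum to 0.0797 + 0.18 = 0.2597.
g_wv = 0.6693 − 0.2597 = 0.41.

0.41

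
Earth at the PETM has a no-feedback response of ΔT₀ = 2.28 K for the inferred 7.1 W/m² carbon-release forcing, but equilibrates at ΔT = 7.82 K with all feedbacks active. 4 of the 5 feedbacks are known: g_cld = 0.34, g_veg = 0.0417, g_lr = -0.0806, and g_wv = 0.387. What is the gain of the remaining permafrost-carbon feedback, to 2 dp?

0.02

Amplification A = ΔT/ΔT₀ = 7.82/2.28 = 3.43.
Total gain g = 1 − 1/A = 1 − 1/3.43 = 0.7085.
Known gains sum to 0.34 + 0.0417 − 0.0806 + 0.387 = 0.6881.
g_pf = 0.7085 − 0.6881 = 0.02.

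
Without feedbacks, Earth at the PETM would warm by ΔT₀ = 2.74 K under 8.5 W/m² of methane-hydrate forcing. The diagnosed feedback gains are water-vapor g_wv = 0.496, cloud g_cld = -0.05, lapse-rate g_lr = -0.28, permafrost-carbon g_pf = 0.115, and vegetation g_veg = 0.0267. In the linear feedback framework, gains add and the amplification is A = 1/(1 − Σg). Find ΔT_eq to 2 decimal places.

3.96 K

Total gain g = 0.496 − 0.05 − 0.28 + 0.115 + 0.0267 = 0.3077.
Amplification A = 1/(1 − 0.3077) = 1.444.
ΔT = 2.74 × 1.444 = 3.96 K.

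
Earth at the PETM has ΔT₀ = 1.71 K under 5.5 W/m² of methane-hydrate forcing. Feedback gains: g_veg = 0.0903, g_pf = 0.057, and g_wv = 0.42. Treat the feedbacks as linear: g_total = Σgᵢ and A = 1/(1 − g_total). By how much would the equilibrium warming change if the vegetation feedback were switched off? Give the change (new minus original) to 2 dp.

Original: g = 0.5673, ΔT = 1.71/(1−0.5673) = 3.9519 K.
Without vegetation: g' = 0.477, ΔT' = 1.71/(1−0.477) = 3.2696 K.
Change = 3.2696 − 3.9519 = -0.68 K.

-0.68 K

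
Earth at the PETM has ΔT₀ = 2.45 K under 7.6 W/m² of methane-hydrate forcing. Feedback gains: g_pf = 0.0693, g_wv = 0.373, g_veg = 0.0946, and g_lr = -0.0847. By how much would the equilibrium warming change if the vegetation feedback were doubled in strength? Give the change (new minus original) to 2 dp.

0.93 K

Original: g = 0.4522, ΔT = 2.45/(1−0.4522) = 4.4724 K.
With doubled vegetation: g' = 0.5468, ΔT' = 2.45/(1−0.5468) = 5.4060 K.
Change = 5.4060 − 4.4724 = 0.93 K.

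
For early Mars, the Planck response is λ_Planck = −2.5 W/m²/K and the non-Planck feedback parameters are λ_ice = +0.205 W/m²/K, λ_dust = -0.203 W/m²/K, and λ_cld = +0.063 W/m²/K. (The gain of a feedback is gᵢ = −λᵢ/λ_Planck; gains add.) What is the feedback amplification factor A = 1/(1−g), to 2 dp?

1.03

Convert to gains: g_ice = 0.205/2.5 = 0.082; g_dust = -0.203/2.5 = -0.0812; g_cld = 0.063/2.5 = 0.0252.
Total gain g = 0.026.
A = 1/(1 − 0.026) = 1.03.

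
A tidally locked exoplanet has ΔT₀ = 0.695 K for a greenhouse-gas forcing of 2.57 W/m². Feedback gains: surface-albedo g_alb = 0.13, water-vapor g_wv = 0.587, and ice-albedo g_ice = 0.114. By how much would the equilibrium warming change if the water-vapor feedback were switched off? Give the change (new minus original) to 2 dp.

Original: g = 0.831, ΔT = 0.695/(1−0.831) = 4.1124 K.
Without water-vapor: g' = 0.244, ΔT' = 0.695/(1−0.244) = 0.9193 K.
Change = 0.9193 − 4.1124 = -3.19 K.

-3.19 K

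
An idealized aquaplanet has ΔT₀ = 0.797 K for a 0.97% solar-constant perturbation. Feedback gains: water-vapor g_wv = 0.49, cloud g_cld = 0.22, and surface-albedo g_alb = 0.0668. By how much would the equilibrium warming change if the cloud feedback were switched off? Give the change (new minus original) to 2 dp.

Original: g = 0.7768, ΔT = 0.797/(1−0.7768) = 3.5708 K.
Without cloud: g' = 0.5568, ΔT' = 0.797/(1−0.5568) = 1.7983 K.
Change = 1.7983 − 3.5708 = -1.77 K.

-1.77 K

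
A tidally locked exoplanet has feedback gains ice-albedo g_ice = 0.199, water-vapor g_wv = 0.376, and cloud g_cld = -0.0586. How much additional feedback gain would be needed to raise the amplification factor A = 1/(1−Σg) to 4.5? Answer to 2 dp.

0.26

Current total gain = 0.5164.
Target gain for A = 4.5: g* = 1 − 1/4.5 = 0.7778.
Additional gain needed = 0.7778 − 0.5164 = 0.26.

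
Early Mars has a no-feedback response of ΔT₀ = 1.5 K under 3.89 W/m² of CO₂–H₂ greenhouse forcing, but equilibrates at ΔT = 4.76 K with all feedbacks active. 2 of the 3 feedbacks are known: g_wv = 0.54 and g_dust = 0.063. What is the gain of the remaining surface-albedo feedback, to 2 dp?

0.08

Amplification A = ΔT/ΔT₀ = 4.76/1.5 = 3.173.
Total gain g = 1 − 1/A = 1 − 1/3.173 = 0.6848.
Known gains sum to 0.54 + 0.063 = 0.603.
g_alb = 0.6848 − 0.603 = 0.08.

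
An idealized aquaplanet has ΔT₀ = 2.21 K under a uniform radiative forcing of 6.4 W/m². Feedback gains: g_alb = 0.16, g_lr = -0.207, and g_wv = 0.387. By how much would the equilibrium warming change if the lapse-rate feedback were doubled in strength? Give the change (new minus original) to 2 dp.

-0.80 K

Original: g = 0.34, ΔT = 2.21/(1−0.34) = 3.3485 K.
With doubled lapse-rate: g' = 0.133, ΔT' = 2.21/(1−0.133) = 2.5490 K.
Change = 2.5490 − 3.3485 = -0.80 K.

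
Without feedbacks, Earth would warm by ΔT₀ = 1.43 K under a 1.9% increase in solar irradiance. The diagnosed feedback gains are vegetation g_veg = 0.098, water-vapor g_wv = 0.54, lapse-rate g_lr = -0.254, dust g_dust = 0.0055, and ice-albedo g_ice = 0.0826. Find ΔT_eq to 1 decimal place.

2.7 K

Total gain g = 0.098 + 0.54 − 0.254 + 0.0055 + 0.0826 = 0.4721.
Amplification A = 1/(1 − 0.4721) = 1.894.
ΔT = 1.43 × 1.894 = 2.7 K.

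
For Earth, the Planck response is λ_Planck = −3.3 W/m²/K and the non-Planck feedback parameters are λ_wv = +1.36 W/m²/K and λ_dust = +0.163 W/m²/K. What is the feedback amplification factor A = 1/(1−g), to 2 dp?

1.86

Convert to gains: g_wv = 1.36/3.3 = 0.4121; g_dust = 0.163/3.3 = 0.04939.
Total gain g = 0.46149.
A = 1/(1 − 0.46149) = 1.86.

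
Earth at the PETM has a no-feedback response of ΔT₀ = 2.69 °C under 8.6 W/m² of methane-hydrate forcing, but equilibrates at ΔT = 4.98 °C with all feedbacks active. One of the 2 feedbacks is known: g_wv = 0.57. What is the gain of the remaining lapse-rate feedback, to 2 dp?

-0.11

Amplification A = ΔT/ΔT₀ = 4.98/2.69 = 1.851.
Total gain g = 1 − 1/A = 1 − 1/1.851 = 0.4598.
The known gain is 0.57.
g_lr = 0.4598 − 0.57 = -0.11.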